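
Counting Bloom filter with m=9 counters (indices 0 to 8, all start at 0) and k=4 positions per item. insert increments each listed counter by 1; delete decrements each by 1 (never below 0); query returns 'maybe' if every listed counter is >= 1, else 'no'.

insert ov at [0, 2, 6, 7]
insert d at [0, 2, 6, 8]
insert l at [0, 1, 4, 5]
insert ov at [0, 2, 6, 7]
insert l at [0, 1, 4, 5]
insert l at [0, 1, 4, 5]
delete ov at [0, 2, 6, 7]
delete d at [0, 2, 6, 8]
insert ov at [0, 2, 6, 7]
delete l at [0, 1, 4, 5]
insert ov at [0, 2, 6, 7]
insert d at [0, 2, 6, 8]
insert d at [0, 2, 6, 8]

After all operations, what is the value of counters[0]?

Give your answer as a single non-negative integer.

Answer: 7

Derivation:
Step 1: insert ov at [0, 2, 6, 7] -> counters=[1,0,1,0,0,0,1,1,0]
Step 2: insert d at [0, 2, 6, 8] -> counters=[2,0,2,0,0,0,2,1,1]
Step 3: insert l at [0, 1, 4, 5] -> counters=[3,1,2,0,1,1,2,1,1]
Step 4: insert ov at [0, 2, 6, 7] -> counters=[4,1,3,0,1,1,3,2,1]
Step 5: insert l at [0, 1, 4, 5] -> counters=[5,2,3,0,2,2,3,2,1]
Step 6: insert l at [0, 1, 4, 5] -> counters=[6,3,3,0,3,3,3,2,1]
Step 7: delete ov at [0, 2, 6, 7] -> counters=[5,3,2,0,3,3,2,1,1]
Step 8: delete d at [0, 2, 6, 8] -> counters=[4,3,1,0,3,3,1,1,0]
Step 9: insert ov at [0, 2, 6, 7] -> counters=[5,3,2,0,3,3,2,2,0]
Step 10: delete l at [0, 1, 4, 5] -> counters=[4,2,2,0,2,2,2,2,0]
Step 11: insert ov at [0, 2, 6, 7] -> counters=[5,2,3,0,2,2,3,3,0]
Step 12: insert d at [0, 2, 6, 8] -> counters=[6,2,4,0,2,2,4,3,1]
Step 13: insert d at [0, 2, 6, 8] -> counters=[7,2,5,0,2,2,5,3,2]
Final counters=[7,2,5,0,2,2,5,3,2] -> counters[0]=7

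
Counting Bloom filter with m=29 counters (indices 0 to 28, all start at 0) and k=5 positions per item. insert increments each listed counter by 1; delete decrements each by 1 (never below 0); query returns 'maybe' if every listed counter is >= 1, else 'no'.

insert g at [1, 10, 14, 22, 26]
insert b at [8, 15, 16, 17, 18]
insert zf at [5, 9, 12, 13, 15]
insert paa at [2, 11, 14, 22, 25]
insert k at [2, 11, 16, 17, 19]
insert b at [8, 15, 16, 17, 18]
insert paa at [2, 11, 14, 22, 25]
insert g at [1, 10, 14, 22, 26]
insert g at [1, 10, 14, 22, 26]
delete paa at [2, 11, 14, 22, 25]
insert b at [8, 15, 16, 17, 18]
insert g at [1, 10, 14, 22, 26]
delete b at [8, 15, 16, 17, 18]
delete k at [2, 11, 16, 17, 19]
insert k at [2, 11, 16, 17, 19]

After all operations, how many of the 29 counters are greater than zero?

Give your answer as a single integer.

Answer: 18

Derivation:
Step 1: insert g at [1, 10, 14, 22, 26] -> counters=[0,1,0,0,0,0,0,0,0,0,1,0,0,0,1,0,0,0,0,0,0,0,1,0,0,0,1,0,0]
Step 2: insert b at [8, 15, 16, 17, 18] -> counters=[0,1,0,0,0,0,0,0,1,0,1,0,0,0,1,1,1,1,1,0,0,0,1,0,0,0,1,0,0]
Step 3: insert zf at [5, 9, 12, 13, 15] -> counters=[0,1,0,0,0,1,0,0,1,1,1,0,1,1,1,2,1,1,1,0,0,0,1,0,0,0,1,0,0]
Step 4: insert paa at [2, 11, 14, 22, 25] -> counters=[0,1,1,0,0,1,0,0,1,1,1,1,1,1,2,2,1,1,1,0,0,0,2,0,0,1,1,0,0]
Step 5: insert k at [2, 11, 16, 17, 19] -> counters=[0,1,2,0,0,1,0,0,1,1,1,2,1,1,2,2,2,2,1,1,0,0,2,0,0,1,1,0,0]
Step 6: insert b at [8, 15, 16, 17, 18] -> counters=[0,1,2,0,0,1,0,0,2,1,1,2,1,1,2,3,3,3,2,1,0,0,2,0,0,1,1,0,0]
Step 7: insert paa at [2, 11, 14, 22, 25] -> counters=[0,1,3,0,0,1,0,0,2,1,1,3,1,1,3,3,3,3,2,1,0,0,3,0,0,2,1,0,0]
Step 8: insert g at [1, 10, 14, 22, 26] -> counters=[0,2,3,0,0,1,0,0,2,1,2,3,1,1,4,3,3,3,2,1,0,0,4,0,0,2,2,0,0]
Step 9: insert g at [1, 10, 14, 22, 26] -> counters=[0,3,3,0,0,1,0,0,2,1,3,3,1,1,5,3,3,3,2,1,0,0,5,0,0,2,3,0,0]
Step 10: delete paa at [2, 11, 14, 22, 25] -> counters=[0,3,2,0,0,1,0,0,2,1,3,2,1,1,4,3,3,3,2,1,0,0,4,0,0,1,3,0,0]
Step 11: insert b at [8, 15, 16, 17, 18] -> counters=[0,3,2,0,0,1,0,0,3,1,3,2,1,1,4,4,4,4,3,1,0,0,4,0,0,1,3,0,0]
Step 12: insert g at [1, 10, 14, 22, 26] -> counters=[0,4,2,0,0,1,0,0,3,1,4,2,1,1,5,4,4,4,3,1,0,0,5,0,0,1,4,0,0]
Step 13: delete b at [8, 15, 16, 17, 18] -> counters=[0,4,2,0,0,1,0,0,2,1,4,2,1,1,5,3,3,3,2,1,0,0,5,0,0,1,4,0,0]
Step 14: delete k at [2, 11, 16, 17, 19] -> counters=[0,4,1,0,0,1,0,0,2,1,4,1,1,1,5,3,2,2,2,0,0,0,5,0,0,1,4,0,0]
Step 15: insert k at [2, 11, 16, 17, 19] -> counters=[0,4,2,0,0,1,0,0,2,1,4,2,1,1,5,3,3,3,2,1,0,0,5,0,0,1,4,0,0]
Final counters=[0,4,2,0,0,1,0,0,2,1,4,2,1,1,5,3,3,3,2,1,0,0,5,0,0,1,4,0,0] -> 18 nonzero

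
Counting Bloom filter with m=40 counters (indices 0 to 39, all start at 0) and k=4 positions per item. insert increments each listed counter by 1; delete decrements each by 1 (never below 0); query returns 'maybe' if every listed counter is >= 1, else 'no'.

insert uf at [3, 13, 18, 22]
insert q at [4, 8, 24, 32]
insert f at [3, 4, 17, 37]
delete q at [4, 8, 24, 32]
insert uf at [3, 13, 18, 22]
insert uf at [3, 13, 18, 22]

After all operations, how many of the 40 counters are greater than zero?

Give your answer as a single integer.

Answer: 7

Derivation:
Step 1: insert uf at [3, 13, 18, 22] -> counters=[0,0,0,1,0,0,0,0,0,0,0,0,0,1,0,0,0,0,1,0,0,0,1,0,0,0,0,0,0,0,0,0,0,0,0,0,0,0,0,0]
Step 2: insert q at [4, 8, 24, 32] -> counters=[0,0,0,1,1,0,0,0,1,0,0,0,0,1,0,0,0,0,1,0,0,0,1,0,1,0,0,0,0,0,0,0,1,0,0,0,0,0,0,0]
Step 3: insert f at [3, 4, 17, 37] -> counters=[0,0,0,2,2,0,0,0,1,0,0,0,0,1,0,0,0,1,1,0,0,0,1,0,1,0,0,0,0,0,0,0,1,0,0,0,0,1,0,0]
Step 4: delete q at [4, 8, 24, 32] -> counters=[0,0,0,2,1,0,0,0,0,0,0,0,0,1,0,0,0,1,1,0,0,0,1,0,0,0,0,0,0,0,0,0,0,0,0,0,0,1,0,0]
Step 5: insert uf at [3, 13, 18, 22] -> counters=[0,0,0,3,1,0,0,0,0,0,0,0,0,2,0,0,0,1,2,0,0,0,2,0,0,0,0,0,0,0,0,0,0,0,0,0,0,1,0,0]
Step 6: insert uf at [3, 13, 18, 22] -> counters=[0,0,0,4,1,0,0,0,0,0,0,0,0,3,0,0,0,1,3,0,0,0,3,0,0,0,0,0,0,0,0,0,0,0,0,0,0,1,0,0]
Final counters=[0,0,0,4,1,0,0,0,0,0,0,0,0,3,0,0,0,1,3,0,0,0,3,0,0,0,0,0,0,0,0,0,0,0,0,0,0,1,0,0] -> 7 nonzero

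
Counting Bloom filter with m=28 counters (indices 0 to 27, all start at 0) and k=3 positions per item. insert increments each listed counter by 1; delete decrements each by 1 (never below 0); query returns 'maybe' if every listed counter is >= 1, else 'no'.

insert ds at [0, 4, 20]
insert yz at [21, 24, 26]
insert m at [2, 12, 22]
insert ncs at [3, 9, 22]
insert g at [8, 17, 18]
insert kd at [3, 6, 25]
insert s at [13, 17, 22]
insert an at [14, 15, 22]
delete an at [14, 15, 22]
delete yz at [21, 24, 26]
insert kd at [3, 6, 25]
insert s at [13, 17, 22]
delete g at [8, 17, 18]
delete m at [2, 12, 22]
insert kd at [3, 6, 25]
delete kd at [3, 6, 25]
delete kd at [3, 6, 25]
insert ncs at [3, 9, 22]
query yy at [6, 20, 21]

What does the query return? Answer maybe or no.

Answer: no

Derivation:
Step 1: insert ds at [0, 4, 20] -> counters=[1,0,0,0,1,0,0,0,0,0,0,0,0,0,0,0,0,0,0,0,1,0,0,0,0,0,0,0]
Step 2: insert yz at [21, 24, 26] -> counters=[1,0,0,0,1,0,0,0,0,0,0,0,0,0,0,0,0,0,0,0,1,1,0,0,1,0,1,0]
Step 3: insert m at [2, 12, 22] -> counters=[1,0,1,0,1,0,0,0,0,0,0,0,1,0,0,0,0,0,0,0,1,1,1,0,1,0,1,0]
Step 4: insert ncs at [3, 9, 22] -> counters=[1,0,1,1,1,0,0,0,0,1,0,0,1,0,0,0,0,0,0,0,1,1,2,0,1,0,1,0]
Step 5: insert g at [8, 17, 18] -> counters=[1,0,1,1,1,0,0,0,1,1,0,0,1,0,0,0,0,1,1,0,1,1,2,0,1,0,1,0]
Step 6: insert kd at [3, 6, 25] -> counters=[1,0,1,2,1,0,1,0,1,1,0,0,1,0,0,0,0,1,1,0,1,1,2,0,1,1,1,0]
Step 7: insert s at [13, 17, 22] -> counters=[1,0,1,2,1,0,1,0,1,1,0,0,1,1,0,0,0,2,1,0,1,1,3,0,1,1,1,0]
Step 8: insert an at [14, 15, 22] -> counters=[1,0,1,2,1,0,1,0,1,1,0,0,1,1,1,1,0,2,1,0,1,1,4,0,1,1,1,0]
Step 9: delete an at [14, 15, 22] -> counters=[1,0,1,2,1,0,1,0,1,1,0,0,1,1,0,0,0,2,1,0,1,1,3,0,1,1,1,0]
Step 10: delete yz at [21, 24, 26] -> counters=[1,0,1,2,1,0,1,0,1,1,0,0,1,1,0,0,0,2,1,0,1,0,3,0,0,1,0,0]
Step 11: insert kd at [3, 6, 25] -> counters=[1,0,1,3,1,0,2,0,1,1,0,0,1,1,0,0,0,2,1,0,1,0,3,0,0,2,0,0]
Step 12: insert s at [13, 17, 22] -> counters=[1,0,1,3,1,0,2,0,1,1,0,0,1,2,0,0,0,3,1,0,1,0,4,0,0,2,0,0]
Step 13: delete g at [8, 17, 18] -> counters=[1,0,1,3,1,0,2,0,0,1,0,0,1,2,0,0,0,2,0,0,1,0,4,0,0,2,0,0]
Step 14: delete m at [2, 12, 22] -> counters=[1,0,0,3,1,0,2,0,0,1,0,0,0,2,0,0,0,2,0,0,1,0,3,0,0,2,0,0]
Step 15: insert kd at [3, 6, 25] -> counters=[1,0,0,4,1,0,3,0,0,1,0,0,0,2,0,0,0,2,0,0,1,0,3,0,0,3,0,0]
Step 16: delete kd at [3, 6, 25] -> counters=[1,0,0,3,1,0,2,0,0,1,0,0,0,2,0,0,0,2,0,0,1,0,3,0,0,2,0,0]
Step 17: delete kd at [3, 6, 25] -> counters=[1,0,0,2,1,0,1,0,0,1,0,0,0,2,0,0,0,2,0,0,1,0,3,0,0,1,0,0]
Step 18: insert ncs at [3, 9, 22] -> counters=[1,0,0,3,1,0,1,0,0,2,0,0,0,2,0,0,0,2,0,0,1,0,4,0,0,1,0,0]
Query yy: check counters[6]=1 counters[20]=1 counters[21]=0 -> no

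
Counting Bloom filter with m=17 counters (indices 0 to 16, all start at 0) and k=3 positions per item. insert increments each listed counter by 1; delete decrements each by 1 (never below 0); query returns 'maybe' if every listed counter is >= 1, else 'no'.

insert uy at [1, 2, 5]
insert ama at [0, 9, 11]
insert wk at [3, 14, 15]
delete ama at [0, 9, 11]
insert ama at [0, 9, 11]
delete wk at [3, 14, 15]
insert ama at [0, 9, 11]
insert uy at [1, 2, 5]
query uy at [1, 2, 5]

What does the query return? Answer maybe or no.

Step 1: insert uy at [1, 2, 5] -> counters=[0,1,1,0,0,1,0,0,0,0,0,0,0,0,0,0,0]
Step 2: insert ama at [0, 9, 11] -> counters=[1,1,1,0,0,1,0,0,0,1,0,1,0,0,0,0,0]
Step 3: insert wk at [3, 14, 15] -> counters=[1,1,1,1,0,1,0,0,0,1,0,1,0,0,1,1,0]
Step 4: delete ama at [0, 9, 11] -> counters=[0,1,1,1,0,1,0,0,0,0,0,0,0,0,1,1,0]
Step 5: insert ama at [0, 9, 11] -> counters=[1,1,1,1,0,1,0,0,0,1,0,1,0,0,1,1,0]
Step 6: delete wk at [3, 14, 15] -> counters=[1,1,1,0,0,1,0,0,0,1,0,1,0,0,0,0,0]
Step 7: insert ama at [0, 9, 11] -> counters=[2,1,1,0,0,1,0,0,0,2,0,2,0,0,0,0,0]
Step 8: insert uy at [1, 2, 5] -> counters=[2,2,2,0,0,2,0,0,0,2,0,2,0,0,0,0,0]
Query uy: check counters[1]=2 counters[2]=2 counters[5]=2 -> maybe

Answer: maybe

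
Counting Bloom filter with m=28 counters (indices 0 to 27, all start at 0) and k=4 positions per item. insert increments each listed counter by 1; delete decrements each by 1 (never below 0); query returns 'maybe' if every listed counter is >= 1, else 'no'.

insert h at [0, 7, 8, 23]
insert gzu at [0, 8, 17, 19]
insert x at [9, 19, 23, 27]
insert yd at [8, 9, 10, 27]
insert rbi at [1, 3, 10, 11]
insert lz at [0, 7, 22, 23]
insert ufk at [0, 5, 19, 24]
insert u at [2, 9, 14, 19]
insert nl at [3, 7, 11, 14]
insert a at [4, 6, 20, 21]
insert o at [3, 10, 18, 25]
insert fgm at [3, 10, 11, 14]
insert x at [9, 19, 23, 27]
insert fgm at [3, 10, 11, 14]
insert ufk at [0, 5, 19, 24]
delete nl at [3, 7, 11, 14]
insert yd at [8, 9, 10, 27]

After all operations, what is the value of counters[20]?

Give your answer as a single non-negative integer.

Step 1: insert h at [0, 7, 8, 23] -> counters=[1,0,0,0,0,0,0,1,1,0,0,0,0,0,0,0,0,0,0,0,0,0,0,1,0,0,0,0]
Step 2: insert gzu at [0, 8, 17, 19] -> counters=[2,0,0,0,0,0,0,1,2,0,0,0,0,0,0,0,0,1,0,1,0,0,0,1,0,0,0,0]
Step 3: insert x at [9, 19, 23, 27] -> counters=[2,0,0,0,0,0,0,1,2,1,0,0,0,0,0,0,0,1,0,2,0,0,0,2,0,0,0,1]
Step 4: insert yd at [8, 9, 10, 27] -> counters=[2,0,0,0,0,0,0,1,3,2,1,0,0,0,0,0,0,1,0,2,0,0,0,2,0,0,0,2]
Step 5: insert rbi at [1, 3, 10, 11] -> counters=[2,1,0,1,0,0,0,1,3,2,2,1,0,0,0,0,0,1,0,2,0,0,0,2,0,0,0,2]
Step 6: insert lz at [0, 7, 22, 23] -> counters=[3,1,0,1,0,0,0,2,3,2,2,1,0,0,0,0,0,1,0,2,0,0,1,3,0,0,0,2]
Step 7: insert ufk at [0, 5, 19, 24] -> counters=[4,1,0,1,0,1,0,2,3,2,2,1,0,0,0,0,0,1,0,3,0,0,1,3,1,0,0,2]
Step 8: insert u at [2, 9, 14, 19] -> counters=[4,1,1,1,0,1,0,2,3,3,2,1,0,0,1,0,0,1,0,4,0,0,1,3,1,0,0,2]
Step 9: insert nl at [3, 7, 11, 14] -> counters=[4,1,1,2,0,1,0,3,3,3,2,2,0,0,2,0,0,1,0,4,0,0,1,3,1,0,0,2]
Step 10: insert a at [4, 6, 20, 21] -> counters=[4,1,1,2,1,1,1,3,3,3,2,2,0,0,2,0,0,1,0,4,1,1,1,3,1,0,0,2]
Step 11: insert o at [3, 10, 18, 25] -> counters=[4,1,1,3,1,1,1,3,3,3,3,2,0,0,2,0,0,1,1,4,1,1,1,3,1,1,0,2]
Step 12: insert fgm at [3, 10, 11, 14] -> counters=[4,1,1,4,1,1,1,3,3,3,4,3,0,0,3,0,0,1,1,4,1,1,1,3,1,1,0,2]
Step 13: insert x at [9, 19, 23, 27] -> counters=[4,1,1,4,1,1,1,3,3,4,4,3,0,0,3,0,0,1,1,5,1,1,1,4,1,1,0,3]
Step 14: insert fgm at [3, 10, 11, 14] -> counters=[4,1,1,5,1,1,1,3,3,4,5,4,0,0,4,0,0,1,1,5,1,1,1,4,1,1,0,3]
Step 15: insert ufk at [0, 5, 19, 24] -> counters=[5,1,1,5,1,2,1,3,3,4,5,4,0,0,4,0,0,1,1,6,1,1,1,4,2,1,0,3]
Step 16: delete nl at [3, 7, 11, 14] -> counters=[5,1,1,4,1,2,1,2,3,4,5,3,0,0,3,0,0,1,1,6,1,1,1,4,2,1,0,3]
Step 17: insert yd at [8, 9, 10, 27] -> counters=[5,1,1,4,1,2,1,2,4,5,6,3,0,0,3,0,0,1,1,6,1,1,1,4,2,1,0,4]
Final counters=[5,1,1,4,1,2,1,2,4,5,6,3,0,0,3,0,0,1,1,6,1,1,1,4,2,1,0,4] -> counters[20]=1

Answer: 1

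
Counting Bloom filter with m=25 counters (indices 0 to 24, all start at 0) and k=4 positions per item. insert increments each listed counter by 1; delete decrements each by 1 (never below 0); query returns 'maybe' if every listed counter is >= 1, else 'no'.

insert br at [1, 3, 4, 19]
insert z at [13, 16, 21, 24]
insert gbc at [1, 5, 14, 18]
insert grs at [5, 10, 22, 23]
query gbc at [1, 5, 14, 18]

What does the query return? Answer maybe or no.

Answer: maybe

Derivation:
Step 1: insert br at [1, 3, 4, 19] -> counters=[0,1,0,1,1,0,0,0,0,0,0,0,0,0,0,0,0,0,0,1,0,0,0,0,0]
Step 2: insert z at [13, 16, 21, 24] -> counters=[0,1,0,1,1,0,0,0,0,0,0,0,0,1,0,0,1,0,0,1,0,1,0,0,1]
Step 3: insert gbc at [1, 5, 14, 18] -> counters=[0,2,0,1,1,1,0,0,0,0,0,0,0,1,1,0,1,0,1,1,0,1,0,0,1]
Step 4: insert grs at [5, 10, 22, 23] -> counters=[0,2,0,1,1,2,0,0,0,0,1,0,0,1,1,0,1,0,1,1,0,1,1,1,1]
Query gbc: check counters[1]=2 counters[5]=2 counters[14]=1 counters[18]=1 -> maybe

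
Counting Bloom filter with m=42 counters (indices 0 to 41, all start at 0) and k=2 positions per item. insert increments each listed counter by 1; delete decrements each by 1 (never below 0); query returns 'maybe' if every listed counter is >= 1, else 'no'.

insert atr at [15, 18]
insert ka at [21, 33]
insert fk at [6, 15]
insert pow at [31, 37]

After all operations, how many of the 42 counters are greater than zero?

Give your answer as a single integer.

Step 1: insert atr at [15, 18] -> counters=[0,0,0,0,0,0,0,0,0,0,0,0,0,0,0,1,0,0,1,0,0,0,0,0,0,0,0,0,0,0,0,0,0,0,0,0,0,0,0,0,0,0]
Step 2: insert ka at [21, 33] -> counters=[0,0,0,0,0,0,0,0,0,0,0,0,0,0,0,1,0,0,1,0,0,1,0,0,0,0,0,0,0,0,0,0,0,1,0,0,0,0,0,0,0,0]
Step 3: insert fk at [6, 15] -> counters=[0,0,0,0,0,0,1,0,0,0,0,0,0,0,0,2,0,0,1,0,0,1,0,0,0,0,0,0,0,0,0,0,0,1,0,0,0,0,0,0,0,0]
Step 4: insert pow at [31, 37] -> counters=[0,0,0,0,0,0,1,0,0,0,0,0,0,0,0,2,0,0,1,0,0,1,0,0,0,0,0,0,0,0,0,1,0,1,0,0,0,1,0,0,0,0]
Final counters=[0,0,0,0,0,0,1,0,0,0,0,0,0,0,0,2,0,0,1,0,0,1,0,0,0,0,0,0,0,0,0,1,0,1,0,0,0,1,0,0,0,0] -> 7 nonzero

Answer: 7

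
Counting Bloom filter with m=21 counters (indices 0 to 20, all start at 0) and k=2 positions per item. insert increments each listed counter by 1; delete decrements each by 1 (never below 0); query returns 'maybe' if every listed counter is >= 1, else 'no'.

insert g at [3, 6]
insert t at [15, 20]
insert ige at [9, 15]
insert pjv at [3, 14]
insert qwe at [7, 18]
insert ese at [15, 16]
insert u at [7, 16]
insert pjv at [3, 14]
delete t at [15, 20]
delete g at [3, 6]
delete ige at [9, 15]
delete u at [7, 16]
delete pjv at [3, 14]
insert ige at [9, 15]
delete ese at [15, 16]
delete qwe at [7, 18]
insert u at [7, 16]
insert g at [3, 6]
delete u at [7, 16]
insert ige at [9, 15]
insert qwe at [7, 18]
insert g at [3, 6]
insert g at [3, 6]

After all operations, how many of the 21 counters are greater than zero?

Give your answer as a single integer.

Answer: 7

Derivation:
Step 1: insert g at [3, 6] -> counters=[0,0,0,1,0,0,1,0,0,0,0,0,0,0,0,0,0,0,0,0,0]
Step 2: insert t at [15, 20] -> counters=[0,0,0,1,0,0,1,0,0,0,0,0,0,0,0,1,0,0,0,0,1]
Step 3: insert ige at [9, 15] -> counters=[0,0,0,1,0,0,1,0,0,1,0,0,0,0,0,2,0,0,0,0,1]
Step 4: insert pjv at [3, 14] -> counters=[0,0,0,2,0,0,1,0,0,1,0,0,0,0,1,2,0,0,0,0,1]
Step 5: insert qwe at [7, 18] -> counters=[0,0,0,2,0,0,1,1,0,1,0,0,0,0,1,2,0,0,1,0,1]
Step 6: insert ese at [15, 16] -> counters=[0,0,0,2,0,0,1,1,0,1,0,0,0,0,1,3,1,0,1,0,1]
Step 7: insert u at [7, 16] -> counters=[0,0,0,2,0,0,1,2,0,1,0,0,0,0,1,3,2,0,1,0,1]
Step 8: insert pjv at [3, 14] -> counters=[0,0,0,3,0,0,1,2,0,1,0,0,0,0,2,3,2,0,1,0,1]
Step 9: delete t at [15, 20] -> counters=[0,0,0,3,0,0,1,2,0,1,0,0,0,0,2,2,2,0,1,0,0]
Step 10: delete g at [3, 6] -> counters=[0,0,0,2,0,0,0,2,0,1,0,0,0,0,2,2,2,0,1,0,0]
Step 11: delete ige at [9, 15] -> counters=[0,0,0,2,0,0,0,2,0,0,0,0,0,0,2,1,2,0,1,0,0]
Step 12: delete u at [7, 16] -> counters=[0,0,0,2,0,0,0,1,0,0,0,0,0,0,2,1,1,0,1,0,0]
Step 13: delete pjv at [3, 14] -> counters=[0,0,0,1,0,0,0,1,0,0,0,0,0,0,1,1,1,0,1,0,0]
Step 14: insert ige at [9, 15] -> counters=[0,0,0,1,0,0,0,1,0,1,0,0,0,0,1,2,1,0,1,0,0]
Step 15: delete ese at [15, 16] -> counters=[0,0,0,1,0,0,0,1,0,1,0,0,0,0,1,1,0,0,1,0,0]
Step 16: delete qwe at [7, 18] -> counters=[0,0,0,1,0,0,0,0,0,1,0,0,0,0,1,1,0,0,0,0,0]
Step 17: insert u at [7, 16] -> counters=[0,0,0,1,0,0,0,1,0,1,0,0,0,0,1,1,1,0,0,0,0]
Step 18: insert g at [3, 6] -> counters=[0,0,0,2,0,0,1,1,0,1,0,0,0,0,1,1,1,0,0,0,0]
Step 19: delete u at [7, 16] -> counters=[0,0,0,2,0,0,1,0,0,1,0,0,0,0,1,1,0,0,0,0,0]
Step 20: insert ige at [9, 15] -> counters=[0,0,0,2,0,0,1,0,0,2,0,0,0,0,1,2,0,0,0,0,0]
Step 21: insert qwe at [7, 18] -> counters=[0,0,0,2,0,0,1,1,0,2,0,0,0,0,1,2,0,0,1,0,0]
Step 22: insert g at [3, 6] -> counters=[0,0,0,3,0,0,2,1,0,2,0,0,0,0,1,2,0,0,1,0,0]
Step 23: insert g at [3, 6] -> counters=[0,0,0,4,0,0,3,1,0,2,0,0,0,0,1,2,0,0,1,0,0]
Final counters=[0,0,0,4,0,0,3,1,0,2,0,0,0,0,1,2,0,0,1,0,0] -> 7 nonzero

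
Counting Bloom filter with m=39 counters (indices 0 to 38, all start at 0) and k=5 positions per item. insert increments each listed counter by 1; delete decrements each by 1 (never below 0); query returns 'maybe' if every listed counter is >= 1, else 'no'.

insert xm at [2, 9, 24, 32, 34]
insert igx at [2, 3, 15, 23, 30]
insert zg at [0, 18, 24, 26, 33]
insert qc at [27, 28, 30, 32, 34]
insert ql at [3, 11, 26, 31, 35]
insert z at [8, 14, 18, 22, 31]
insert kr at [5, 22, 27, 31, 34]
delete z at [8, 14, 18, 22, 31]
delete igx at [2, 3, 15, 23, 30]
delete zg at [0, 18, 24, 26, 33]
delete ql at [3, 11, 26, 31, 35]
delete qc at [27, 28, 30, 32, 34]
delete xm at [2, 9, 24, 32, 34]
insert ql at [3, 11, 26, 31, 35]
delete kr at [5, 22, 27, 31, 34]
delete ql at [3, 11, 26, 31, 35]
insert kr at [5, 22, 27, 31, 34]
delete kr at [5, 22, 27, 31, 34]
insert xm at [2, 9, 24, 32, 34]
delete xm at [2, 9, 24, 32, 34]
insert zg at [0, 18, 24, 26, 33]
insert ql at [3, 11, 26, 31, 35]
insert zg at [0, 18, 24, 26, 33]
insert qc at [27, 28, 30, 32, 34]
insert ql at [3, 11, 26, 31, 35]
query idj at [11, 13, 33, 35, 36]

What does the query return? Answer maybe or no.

Answer: no

Derivation:
Step 1: insert xm at [2, 9, 24, 32, 34] -> counters=[0,0,1,0,0,0,0,0,0,1,0,0,0,0,0,0,0,0,0,0,0,0,0,0,1,0,0,0,0,0,0,0,1,0,1,0,0,0,0]
Step 2: insert igx at [2, 3, 15, 23, 30] -> counters=[0,0,2,1,0,0,0,0,0,1,0,0,0,0,0,1,0,0,0,0,0,0,0,1,1,0,0,0,0,0,1,0,1,0,1,0,0,0,0]
Step 3: insert zg at [0, 18, 24, 26, 33] -> counters=[1,0,2,1,0,0,0,0,0,1,0,0,0,0,0,1,0,0,1,0,0,0,0,1,2,0,1,0,0,0,1,0,1,1,1,0,0,0,0]
Step 4: insert qc at [27, 28, 30, 32, 34] -> counters=[1,0,2,1,0,0,0,0,0,1,0,0,0,0,0,1,0,0,1,0,0,0,0,1,2,0,1,1,1,0,2,0,2,1,2,0,0,0,0]
Step 5: insert ql at [3, 11, 26, 31, 35] -> counters=[1,0,2,2,0,0,0,0,0,1,0,1,0,0,0,1,0,0,1,0,0,0,0,1,2,0,2,1,1,0,2,1,2,1,2,1,0,0,0]
Step 6: insert z at [8, 14, 18, 22, 31] -> counters=[1,0,2,2,0,0,0,0,1,1,0,1,0,0,1,1,0,0,2,0,0,0,1,1,2,0,2,1,1,0,2,2,2,1,2,1,0,0,0]
Step 7: insert kr at [5, 22, 27, 31, 34] -> counters=[1,0,2,2,0,1,0,0,1,1,0,1,0,0,1,1,0,0,2,0,0,0,2,1,2,0,2,2,1,0,2,3,2,1,3,1,0,0,0]
Step 8: delete z at [8, 14, 18, 22, 31] -> counters=[1,0,2,2,0,1,0,0,0,1,0,1,0,0,0,1,0,0,1,0,0,0,1,1,2,0,2,2,1,0,2,2,2,1,3,1,0,0,0]
Step 9: delete igx at [2, 3, 15, 23, 30] -> counters=[1,0,1,1,0,1,0,0,0,1,0,1,0,0,0,0,0,0,1,0,0,0,1,0,2,0,2,2,1,0,1,2,2,1,3,1,0,0,0]
Step 10: delete zg at [0, 18, 24, 26, 33] -> counters=[0,0,1,1,0,1,0,0,0,1,0,1,0,0,0,0,0,0,0,0,0,0,1,0,1,0,1,2,1,0,1,2,2,0,3,1,0,0,0]
Step 11: delete ql at [3, 11, 26, 31, 35] -> counters=[0,0,1,0,0,1,0,0,0,1,0,0,0,0,0,0,0,0,0,0,0,0,1,0,1,0,0,2,1,0,1,1,2,0,3,0,0,0,0]
Step 12: delete qc at [27, 28, 30, 32, 34] -> counters=[0,0,1,0,0,1,0,0,0,1,0,0,0,0,0,0,0,0,0,0,0,0,1,0,1,0,0,1,0,0,0,1,1,0,2,0,0,0,0]
Step 13: delete xm at [2, 9, 24, 32, 34] -> counters=[0,0,0,0,0,1,0,0,0,0,0,0,0,0,0,0,0,0,0,0,0,0,1,0,0,0,0,1,0,0,0,1,0,0,1,0,0,0,0]
Step 14: insert ql at [3, 11, 26, 31, 35] -> counters=[0,0,0,1,0,1,0,0,0,0,0,1,0,0,0,0,0,0,0,0,0,0,1,0,0,0,1,1,0,0,0,2,0,0,1,1,0,0,0]
Step 15: delete kr at [5, 22, 27, 31, 34] -> counters=[0,0,0,1,0,0,0,0,0,0,0,1,0,0,0,0,0,0,0,0,0,0,0,0,0,0,1,0,0,0,0,1,0,0,0,1,0,0,0]
Step 16: delete ql at [3, 11, 26, 31, 35] -> counters=[0,0,0,0,0,0,0,0,0,0,0,0,0,0,0,0,0,0,0,0,0,0,0,0,0,0,0,0,0,0,0,0,0,0,0,0,0,0,0]
Step 17: insert kr at [5, 22, 27, 31, 34] -> counters=[0,0,0,0,0,1,0,0,0,0,0,0,0,0,0,0,0,0,0,0,0,0,1,0,0,0,0,1,0,0,0,1,0,0,1,0,0,0,0]
Step 18: delete kr at [5, 22, 27, 31, 34] -> counters=[0,0,0,0,0,0,0,0,0,0,0,0,0,0,0,0,0,0,0,0,0,0,0,0,0,0,0,0,0,0,0,0,0,0,0,0,0,0,0]
Step 19: insert xm at [2, 9, 24, 32, 34] -> counters=[0,0,1,0,0,0,0,0,0,1,0,0,0,0,0,0,0,0,0,0,0,0,0,0,1,0,0,0,0,0,0,0,1,0,1,0,0,0,0]
Step 20: delete xm at [2, 9, 24, 32, 34] -> counters=[0,0,0,0,0,0,0,0,0,0,0,0,0,0,0,0,0,0,0,0,0,0,0,0,0,0,0,0,0,0,0,0,0,0,0,0,0,0,0]
Step 21: insert zg at [0, 18, 24, 26, 33] -> counters=[1,0,0,0,0,0,0,0,0,0,0,0,0,0,0,0,0,0,1,0,0,0,0,0,1,0,1,0,0,0,0,0,0,1,0,0,0,0,0]
Step 22: insert ql at [3, 11, 26, 31, 35] -> counters=[1,0,0,1,0,0,0,0,0,0,0,1,0,0,0,0,0,0,1,0,0,0,0,0,1,0,2,0,0,0,0,1,0,1,0,1,0,0,0]
Step 23: insert zg at [0, 18, 24, 26, 33] -> counters=[2,0,0,1,0,0,0,0,0,0,0,1,0,0,0,0,0,0,2,0,0,0,0,0,2,0,3,0,0,0,0,1,0,2,0,1,0,0,0]
Step 24: insert qc at [27, 28, 30, 32, 34] -> counters=[2,0,0,1,0,0,0,0,0,0,0,1,0,0,0,0,0,0,2,0,0,0,0,0,2,0,3,1,1,0,1,1,1,2,1,1,0,0,0]
Step 25: insert ql at [3, 11, 26, 31, 35] -> counters=[2,0,0,2,0,0,0,0,0,0,0,2,0,0,0,0,0,0,2,0,0,0,0,0,2,0,4,1,1,0,1,2,1,2,1,2,0,0,0]
Query idj: check counters[11]=2 counters[13]=0 counters[33]=2 counters[35]=2 counters[36]=0 -> no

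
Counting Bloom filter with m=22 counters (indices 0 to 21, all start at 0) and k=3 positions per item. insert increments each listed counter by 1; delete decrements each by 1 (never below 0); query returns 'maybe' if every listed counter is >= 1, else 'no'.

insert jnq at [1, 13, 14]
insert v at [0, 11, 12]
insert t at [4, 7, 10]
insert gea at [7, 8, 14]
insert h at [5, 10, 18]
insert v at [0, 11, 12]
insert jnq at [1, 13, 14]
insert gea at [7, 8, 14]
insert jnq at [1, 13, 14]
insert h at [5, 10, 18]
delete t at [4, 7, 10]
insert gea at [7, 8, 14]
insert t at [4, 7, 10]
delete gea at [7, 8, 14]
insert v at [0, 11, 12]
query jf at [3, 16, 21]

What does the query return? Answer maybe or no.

Answer: no

Derivation:
Step 1: insert jnq at [1, 13, 14] -> counters=[0,1,0,0,0,0,0,0,0,0,0,0,0,1,1,0,0,0,0,0,0,0]
Step 2: insert v at [0, 11, 12] -> counters=[1,1,0,0,0,0,0,0,0,0,0,1,1,1,1,0,0,0,0,0,0,0]
Step 3: insert t at [4, 7, 10] -> counters=[1,1,0,0,1,0,0,1,0,0,1,1,1,1,1,0,0,0,0,0,0,0]
Step 4: insert gea at [7, 8, 14] -> counters=[1,1,0,0,1,0,0,2,1,0,1,1,1,1,2,0,0,0,0,0,0,0]
Step 5: insert h at [5, 10, 18] -> counters=[1,1,0,0,1,1,0,2,1,0,2,1,1,1,2,0,0,0,1,0,0,0]
Step 6: insert v at [0, 11, 12] -> counters=[2,1,0,0,1,1,0,2,1,0,2,2,2,1,2,0,0,0,1,0,0,0]
Step 7: insert jnq at [1, 13, 14] -> counters=[2,2,0,0,1,1,0,2,1,0,2,2,2,2,3,0,0,0,1,0,0,0]
Step 8: insert gea at [7, 8, 14] -> counters=[2,2,0,0,1,1,0,3,2,0,2,2,2,2,4,0,0,0,1,0,0,0]
Step 9: insert jnq at [1, 13, 14] -> counters=[2,3,0,0,1,1,0,3,2,0,2,2,2,3,5,0,0,0,1,0,0,0]
Step 10: insert h at [5, 10, 18] -> counters=[2,3,0,0,1,2,0,3,2,0,3,2,2,3,5,0,0,0,2,0,0,0]
Step 11: delete t at [4, 7, 10] -> counters=[2,3,0,0,0,2,0,2,2,0,2,2,2,3,5,0,0,0,2,0,0,0]
Step 12: insert gea at [7, 8, 14] -> counters=[2,3,0,0,0,2,0,3,3,0,2,2,2,3,6,0,0,0,2,0,0,0]
Step 13: insert t at [4, 7, 10] -> counters=[2,3,0,0,1,2,0,4,3,0,3,2,2,3,6,0,0,0,2,0,0,0]
Step 14: delete gea at [7, 8, 14] -> counters=[2,3,0,0,1,2,0,3,2,0,3,2,2,3,5,0,0,0,2,0,0,0]
Step 15: insert v at [0, 11, 12] -> counters=[3,3,0,0,1,2,0,3,2,0,3,3,3,3,5,0,0,0,2,0,0,0]
Query jf: check counters[3]=0 counters[16]=0 counters[21]=0 -> no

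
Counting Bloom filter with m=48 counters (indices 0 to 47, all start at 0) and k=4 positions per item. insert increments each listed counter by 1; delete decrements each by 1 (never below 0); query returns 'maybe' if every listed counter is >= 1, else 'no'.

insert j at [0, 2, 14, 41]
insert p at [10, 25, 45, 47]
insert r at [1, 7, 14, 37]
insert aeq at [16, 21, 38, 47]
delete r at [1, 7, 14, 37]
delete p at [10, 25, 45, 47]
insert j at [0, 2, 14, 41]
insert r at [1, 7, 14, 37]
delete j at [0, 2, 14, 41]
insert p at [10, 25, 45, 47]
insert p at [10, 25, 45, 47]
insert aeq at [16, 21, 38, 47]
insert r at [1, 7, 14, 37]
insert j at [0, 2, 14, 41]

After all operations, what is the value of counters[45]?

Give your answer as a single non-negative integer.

Answer: 2

Derivation:
Step 1: insert j at [0, 2, 14, 41] -> counters=[1,0,1,0,0,0,0,0,0,0,0,0,0,0,1,0,0,0,0,0,0,0,0,0,0,0,0,0,0,0,0,0,0,0,0,0,0,0,0,0,0,1,0,0,0,0,0,0]
Step 2: insert p at [10, 25, 45, 47] -> counters=[1,0,1,0,0,0,0,0,0,0,1,0,0,0,1,0,0,0,0,0,0,0,0,0,0,1,0,0,0,0,0,0,0,0,0,0,0,0,0,0,0,1,0,0,0,1,0,1]
Step 3: insert r at [1, 7, 14, 37] -> counters=[1,1,1,0,0,0,0,1,0,0,1,0,0,0,2,0,0,0,0,0,0,0,0,0,0,1,0,0,0,0,0,0,0,0,0,0,0,1,0,0,0,1,0,0,0,1,0,1]
Step 4: insert aeq at [16, 21, 38, 47] -> counters=[1,1,1,0,0,0,0,1,0,0,1,0,0,0,2,0,1,0,0,0,0,1,0,0,0,1,0,0,0,0,0,0,0,0,0,0,0,1,1,0,0,1,0,0,0,1,0,2]
Step 5: delete r at [1, 7, 14, 37] -> counters=[1,0,1,0,0,0,0,0,0,0,1,0,0,0,1,0,1,0,0,0,0,1,0,0,0,1,0,0,0,0,0,0,0,0,0,0,0,0,1,0,0,1,0,0,0,1,0,2]
Step 6: delete p at [10, 25, 45, 47] -> counters=[1,0,1,0,0,0,0,0,0,0,0,0,0,0,1,0,1,0,0,0,0,1,0,0,0,0,0,0,0,0,0,0,0,0,0,0,0,0,1,0,0,1,0,0,0,0,0,1]
Step 7: insert j at [0, 2, 14, 41] -> counters=[2,0,2,0,0,0,0,0,0,0,0,0,0,0,2,0,1,0,0,0,0,1,0,0,0,0,0,0,0,0,0,0,0,0,0,0,0,0,1,0,0,2,0,0,0,0,0,1]
Step 8: insert r at [1, 7, 14, 37] -> counters=[2,1,2,0,0,0,0,1,0,0,0,0,0,0,3,0,1,0,0,0,0,1,0,0,0,0,0,0,0,0,0,0,0,0,0,0,0,1,1,0,0,2,0,0,0,0,0,1]
Step 9: delete j at [0, 2, 14, 41] -> counters=[1,1,1,0,0,0,0,1,0,0,0,0,0,0,2,0,1,0,0,0,0,1,0,0,0,0,0,0,0,0,0,0,0,0,0,0,0,1,1,0,0,1,0,0,0,0,0,1]
Step 10: insert p at [10, 25, 45, 47] -> counters=[1,1,1,0,0,0,0,1,0,0,1,0,0,0,2,0,1,0,0,0,0,1,0,0,0,1,0,0,0,0,0,0,0,0,0,0,0,1,1,0,0,1,0,0,0,1,0,2]
Step 11: insert p at [10, 25, 45, 47] -> counters=[1,1,1,0,0,0,0,1,0,0,2,0,0,0,2,0,1,0,0,0,0,1,0,0,0,2,0,0,0,0,0,0,0,0,0,0,0,1,1,0,0,1,0,0,0,2,0,3]
Step 12: insert aeq at [16, 21, 38, 47] -> counters=[1,1,1,0,0,0,0,1,0,0,2,0,0,0,2,0,2,0,0,0,0,2,0,0,0,2,0,0,0,0,0,0,0,0,0,0,0,1,2,0,0,1,0,0,0,2,0,4]
Step 13: insert r at [1, 7, 14, 37] -> counters=[1,2,1,0,0,0,0,2,0,0,2,0,0,0,3,0,2,0,0,0,0,2,0,0,0,2,0,0,0,0,0,0,0,0,0,0,0,2,2,0,0,1,0,0,0,2,0,4]
Step 14: insert j at [0, 2, 14, 41] -> counters=[2,2,2,0,0,0,0,2,0,0,2,0,0,0,4,0,2,0,0,0,0,2,0,0,0,2,0,0,0,0,0,0,0,0,0,0,0,2,2,0,0,2,0,0,0,2,0,4]
Final counters=[2,2,2,0,0,0,0,2,0,0,2,0,0,0,4,0,2,0,0,0,0,2,0,0,0,2,0,0,0,0,0,0,0,0,0,0,0,2,2,0,0,2,0,0,0,2,0,4] -> counters[45]=2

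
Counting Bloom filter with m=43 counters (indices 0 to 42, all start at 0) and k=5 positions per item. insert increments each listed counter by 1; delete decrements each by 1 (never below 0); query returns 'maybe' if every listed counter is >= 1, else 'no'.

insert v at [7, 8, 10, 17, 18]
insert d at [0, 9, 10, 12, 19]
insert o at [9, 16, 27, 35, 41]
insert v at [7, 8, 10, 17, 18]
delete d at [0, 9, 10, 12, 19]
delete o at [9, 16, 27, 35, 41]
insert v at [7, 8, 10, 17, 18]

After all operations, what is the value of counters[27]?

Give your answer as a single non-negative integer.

Step 1: insert v at [7, 8, 10, 17, 18] -> counters=[0,0,0,0,0,0,0,1,1,0,1,0,0,0,0,0,0,1,1,0,0,0,0,0,0,0,0,0,0,0,0,0,0,0,0,0,0,0,0,0,0,0,0]
Step 2: insert d at [0, 9, 10, 12, 19] -> counters=[1,0,0,0,0,0,0,1,1,1,2,0,1,0,0,0,0,1,1,1,0,0,0,0,0,0,0,0,0,0,0,0,0,0,0,0,0,0,0,0,0,0,0]
Step 3: insert o at [9, 16, 27, 35, 41] -> counters=[1,0,0,0,0,0,0,1,1,2,2,0,1,0,0,0,1,1,1,1,0,0,0,0,0,0,0,1,0,0,0,0,0,0,0,1,0,0,0,0,0,1,0]
Step 4: insert v at [7, 8, 10, 17, 18] -> counters=[1,0,0,0,0,0,0,2,2,2,3,0,1,0,0,0,1,2,2,1,0,0,0,0,0,0,0,1,0,0,0,0,0,0,0,1,0,0,0,0,0,1,0]
Step 5: delete d at [0, 9, 10, 12, 19] -> counters=[0,0,0,0,0,0,0,2,2,1,2,0,0,0,0,0,1,2,2,0,0,0,0,0,0,0,0,1,0,0,0,0,0,0,0,1,0,0,0,0,0,1,0]
Step 6: delete o at [9, 16, 27, 35, 41] -> counters=[0,0,0,0,0,0,0,2,2,0,2,0,0,0,0,0,0,2,2,0,0,0,0,0,0,0,0,0,0,0,0,0,0,0,0,0,0,0,0,0,0,0,0]
Step 7: insert v at [7, 8, 10, 17, 18] -> counters=[0,0,0,0,0,0,0,3,3,0,3,0,0,0,0,0,0,3,3,0,0,0,0,0,0,0,0,0,0,0,0,0,0,0,0,0,0,0,0,0,0,0,0]
Final counters=[0,0,0,0,0,0,0,3,3,0,3,0,0,0,0,0,0,3,3,0,0,0,0,0,0,0,0,0,0,0,0,0,0,0,0,0,0,0,0,0,0,0,0] -> counters[27]=0

Answer: 0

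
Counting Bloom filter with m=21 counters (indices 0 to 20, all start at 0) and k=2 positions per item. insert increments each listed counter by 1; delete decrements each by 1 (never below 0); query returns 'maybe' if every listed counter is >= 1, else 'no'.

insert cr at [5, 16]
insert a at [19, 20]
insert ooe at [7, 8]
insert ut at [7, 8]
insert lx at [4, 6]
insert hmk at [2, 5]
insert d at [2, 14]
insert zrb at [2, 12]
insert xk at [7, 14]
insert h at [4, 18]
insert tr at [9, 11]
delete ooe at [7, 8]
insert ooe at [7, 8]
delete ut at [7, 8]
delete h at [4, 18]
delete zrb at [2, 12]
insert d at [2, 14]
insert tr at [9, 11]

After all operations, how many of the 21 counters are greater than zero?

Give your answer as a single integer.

Answer: 12

Derivation:
Step 1: insert cr at [5, 16] -> counters=[0,0,0,0,0,1,0,0,0,0,0,0,0,0,0,0,1,0,0,0,0]
Step 2: insert a at [19, 20] -> counters=[0,0,0,0,0,1,0,0,0,0,0,0,0,0,0,0,1,0,0,1,1]
Step 3: insert ooe at [7, 8] -> counters=[0,0,0,0,0,1,0,1,1,0,0,0,0,0,0,0,1,0,0,1,1]
Step 4: insert ut at [7, 8] -> counters=[0,0,0,0,0,1,0,2,2,0,0,0,0,0,0,0,1,0,0,1,1]
Step 5: insert lx at [4, 6] -> counters=[0,0,0,0,1,1,1,2,2,0,0,0,0,0,0,0,1,0,0,1,1]
Step 6: insert hmk at [2, 5] -> counters=[0,0,1,0,1,2,1,2,2,0,0,0,0,0,0,0,1,0,0,1,1]
Step 7: insert d at [2, 14] -> counters=[0,0,2,0,1,2,1,2,2,0,0,0,0,0,1,0,1,0,0,1,1]
Step 8: insert zrb at [2, 12] -> counters=[0,0,3,0,1,2,1,2,2,0,0,0,1,0,1,0,1,0,0,1,1]
Step 9: insert xk at [7, 14] -> counters=[0,0,3,0,1,2,1,3,2,0,0,0,1,0,2,0,1,0,0,1,1]
Step 10: insert h at [4, 18] -> counters=[0,0,3,0,2,2,1,3,2,0,0,0,1,0,2,0,1,0,1,1,1]
Step 11: insert tr at [9, 11] -> counters=[0,0,3,0,2,2,1,3,2,1,0,1,1,0,2,0,1,0,1,1,1]
Step 12: delete ooe at [7, 8] -> counters=[0,0,3,0,2,2,1,2,1,1,0,1,1,0,2,0,1,0,1,1,1]
Step 13: insert ooe at [7, 8] -> counters=[0,0,3,0,2,2,1,3,2,1,0,1,1,0,2,0,1,0,1,1,1]
Step 14: delete ut at [7, 8] -> counters=[0,0,3,0,2,2,1,2,1,1,0,1,1,0,2,0,1,0,1,1,1]
Step 15: delete h at [4, 18] -> counters=[0,0,3,0,1,2,1,2,1,1,0,1,1,0,2,0,1,0,0,1,1]
Step 16: delete zrb at [2, 12] -> counters=[0,0,2,0,1,2,1,2,1,1,0,1,0,0,2,0,1,0,0,1,1]
Step 17: insert d at [2, 14] -> counters=[0,0,3,0,1,2,1,2,1,1,0,1,0,0,3,0,1,0,0,1,1]
Step 18: insert tr at [9, 11] -> counters=[0,0,3,0,1,2,1,2,1,2,0,2,0,0,3,0,1,0,0,1,1]
Final counters=[0,0,3,0,1,2,1,2,1,2,0,2,0,0,3,0,1,0,0,1,1] -> 12 nonzero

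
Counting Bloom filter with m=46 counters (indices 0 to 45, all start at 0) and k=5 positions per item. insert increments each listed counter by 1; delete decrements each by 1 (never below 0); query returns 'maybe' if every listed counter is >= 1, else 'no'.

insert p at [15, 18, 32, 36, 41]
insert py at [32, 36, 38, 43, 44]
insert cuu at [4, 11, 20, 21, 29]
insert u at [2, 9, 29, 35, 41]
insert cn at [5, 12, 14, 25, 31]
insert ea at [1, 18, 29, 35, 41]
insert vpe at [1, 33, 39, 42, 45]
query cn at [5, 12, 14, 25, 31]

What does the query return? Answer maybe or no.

Answer: maybe

Derivation:
Step 1: insert p at [15, 18, 32, 36, 41] -> counters=[0,0,0,0,0,0,0,0,0,0,0,0,0,0,0,1,0,0,1,0,0,0,0,0,0,0,0,0,0,0,0,0,1,0,0,0,1,0,0,0,0,1,0,0,0,0]
Step 2: insert py at [32, 36, 38, 43, 44] -> counters=[0,0,0,0,0,0,0,0,0,0,0,0,0,0,0,1,0,0,1,0,0,0,0,0,0,0,0,0,0,0,0,0,2,0,0,0,2,0,1,0,0,1,0,1,1,0]
Step 3: insert cuu at [4, 11, 20, 21, 29] -> counters=[0,0,0,0,1,0,0,0,0,0,0,1,0,0,0,1,0,0,1,0,1,1,0,0,0,0,0,0,0,1,0,0,2,0,0,0,2,0,1,0,0,1,0,1,1,0]
Step 4: insert u at [2, 9, 29, 35, 41] -> counters=[0,0,1,0,1,0,0,0,0,1,0,1,0,0,0,1,0,0,1,0,1,1,0,0,0,0,0,0,0,2,0,0,2,0,0,1,2,0,1,0,0,2,0,1,1,0]
Step 5: insert cn at [5, 12, 14, 25, 31] -> counters=[0,0,1,0,1,1,0,0,0,1,0,1,1,0,1,1,0,0,1,0,1,1,0,0,0,1,0,0,0,2,0,1,2,0,0,1,2,0,1,0,0,2,0,1,1,0]
Step 6: insert ea at [1, 18, 29, 35, 41] -> counters=[0,1,1,0,1,1,0,0,0,1,0,1,1,0,1,1,0,0,2,0,1,1,0,0,0,1,0,0,0,3,0,1,2,0,0,2,2,0,1,0,0,3,0,1,1,0]
Step 7: insert vpe at [1, 33, 39, 42, 45] -> counters=[0,2,1,0,1,1,0,0,0,1,0,1,1,0,1,1,0,0,2,0,1,1,0,0,0,1,0,0,0,3,0,1,2,1,0,2,2,0,1,1,0,3,1,1,1,1]
Query cn: check counters[5]=1 counters[12]=1 counters[14]=1 counters[25]=1 counters[31]=1 -> maybe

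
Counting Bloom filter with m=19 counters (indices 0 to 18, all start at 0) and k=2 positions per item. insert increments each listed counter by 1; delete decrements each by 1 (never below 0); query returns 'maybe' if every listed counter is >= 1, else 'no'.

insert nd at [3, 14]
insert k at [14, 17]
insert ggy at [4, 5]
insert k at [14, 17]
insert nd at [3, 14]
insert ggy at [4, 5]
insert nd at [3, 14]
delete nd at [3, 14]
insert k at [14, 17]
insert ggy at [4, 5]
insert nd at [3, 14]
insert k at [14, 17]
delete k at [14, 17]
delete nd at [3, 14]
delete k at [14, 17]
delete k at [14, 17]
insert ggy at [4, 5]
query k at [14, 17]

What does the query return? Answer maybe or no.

Step 1: insert nd at [3, 14] -> counters=[0,0,0,1,0,0,0,0,0,0,0,0,0,0,1,0,0,0,0]
Step 2: insert k at [14, 17] -> counters=[0,0,0,1,0,0,0,0,0,0,0,0,0,0,2,0,0,1,0]
Step 3: insert ggy at [4, 5] -> counters=[0,0,0,1,1,1,0,0,0,0,0,0,0,0,2,0,0,1,0]
Step 4: insert k at [14, 17] -> counters=[0,0,0,1,1,1,0,0,0,0,0,0,0,0,3,0,0,2,0]
Step 5: insert nd at [3, 14] -> counters=[0,0,0,2,1,1,0,0,0,0,0,0,0,0,4,0,0,2,0]
Step 6: insert ggy at [4, 5] -> counters=[0,0,0,2,2,2,0,0,0,0,0,0,0,0,4,0,0,2,0]
Step 7: insert nd at [3, 14] -> counters=[0,0,0,3,2,2,0,0,0,0,0,0,0,0,5,0,0,2,0]
Step 8: delete nd at [3, 14] -> counters=[0,0,0,2,2,2,0,0,0,0,0,0,0,0,4,0,0,2,0]
Step 9: insert k at [14, 17] -> counters=[0,0,0,2,2,2,0,0,0,0,0,0,0,0,5,0,0,3,0]
Step 10: insert ggy at [4, 5] -> counters=[0,0,0,2,3,3,0,0,0,0,0,0,0,0,5,0,0,3,0]
Step 11: insert nd at [3, 14] -> counters=[0,0,0,3,3,3,0,0,0,0,0,0,0,0,6,0,0,3,0]
Step 12: insert k at [14, 17] -> counters=[0,0,0,3,3,3,0,0,0,0,0,0,0,0,7,0,0,4,0]
Step 13: delete k at [14, 17] -> counters=[0,0,0,3,3,3,0,0,0,0,0,0,0,0,6,0,0,3,0]
Step 14: delete nd at [3, 14] -> counters=[0,0,0,2,3,3,0,0,0,0,0,0,0,0,5,0,0,3,0]
Step 15: delete k at [14, 17] -> counters=[0,0,0,2,3,3,0,0,0,0,0,0,0,0,4,0,0,2,0]
Step 16: delete k at [14, 17] -> counters=[0,0,0,2,3,3,0,0,0,0,0,0,0,0,3,0,0,1,0]
Step 17: insert ggy at [4, 5] -> counters=[0,0,0,2,4,4,0,0,0,0,0,0,0,0,3,0,0,1,0]
Query k: check counters[14]=3 counters[17]=1 -> maybe

Answer: maybe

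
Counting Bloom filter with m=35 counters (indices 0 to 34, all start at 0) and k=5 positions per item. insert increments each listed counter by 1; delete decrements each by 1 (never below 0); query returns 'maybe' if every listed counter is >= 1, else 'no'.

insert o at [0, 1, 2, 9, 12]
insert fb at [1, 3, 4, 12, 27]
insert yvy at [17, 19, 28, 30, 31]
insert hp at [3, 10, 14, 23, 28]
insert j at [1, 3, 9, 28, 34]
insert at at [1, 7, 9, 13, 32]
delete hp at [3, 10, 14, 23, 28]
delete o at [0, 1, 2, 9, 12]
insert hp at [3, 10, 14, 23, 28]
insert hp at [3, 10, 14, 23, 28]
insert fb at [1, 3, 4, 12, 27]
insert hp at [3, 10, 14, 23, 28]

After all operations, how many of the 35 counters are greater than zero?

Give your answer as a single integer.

Answer: 18

Derivation:
Step 1: insert o at [0, 1, 2, 9, 12] -> counters=[1,1,1,0,0,0,0,0,0,1,0,0,1,0,0,0,0,0,0,0,0,0,0,0,0,0,0,0,0,0,0,0,0,0,0]
Step 2: insert fb at [1, 3, 4, 12, 27] -> counters=[1,2,1,1,1,0,0,0,0,1,0,0,2,0,0,0,0,0,0,0,0,0,0,0,0,0,0,1,0,0,0,0,0,0,0]
Step 3: insert yvy at [17, 19, 28, 30, 31] -> counters=[1,2,1,1,1,0,0,0,0,1,0,0,2,0,0,0,0,1,0,1,0,0,0,0,0,0,0,1,1,0,1,1,0,0,0]
Step 4: insert hp at [3, 10, 14, 23, 28] -> counters=[1,2,1,2,1,0,0,0,0,1,1,0,2,0,1,0,0,1,0,1,0,0,0,1,0,0,0,1,2,0,1,1,0,0,0]
Step 5: insert j at [1, 3, 9, 28, 34] -> counters=[1,3,1,3,1,0,0,0,0,2,1,0,2,0,1,0,0,1,0,1,0,0,0,1,0,0,0,1,3,0,1,1,0,0,1]
Step 6: insert at at [1, 7, 9, 13, 32] -> counters=[1,4,1,3,1,0,0,1,0,3,1,0,2,1,1,0,0,1,0,1,0,0,0,1,0,0,0,1,3,0,1,1,1,0,1]
Step 7: delete hp at [3, 10, 14, 23, 28] -> counters=[1,4,1,2,1,0,0,1,0,3,0,0,2,1,0,0,0,1,0,1,0,0,0,0,0,0,0,1,2,0,1,1,1,0,1]
Step 8: delete o at [0, 1, 2, 9, 12] -> counters=[0,3,0,2,1,0,0,1,0,2,0,0,1,1,0,0,0,1,0,1,0,0,0,0,0,0,0,1,2,0,1,1,1,0,1]
Step 9: insert hp at [3, 10, 14, 23, 28] -> counters=[0,3,0,3,1,0,0,1,0,2,1,0,1,1,1,0,0,1,0,1,0,0,0,1,0,0,0,1,3,0,1,1,1,0,1]
Step 10: insert hp at [3, 10, 14, 23, 28] -> counters=[0,3,0,4,1,0,0,1,0,2,2,0,1,1,2,0,0,1,0,1,0,0,0,2,0,0,0,1,4,0,1,1,1,0,1]
Step 11: insert fb at [1, 3, 4, 12, 27] -> counters=[0,4,0,5,2,0,0,1,0,2,2,0,2,1,2,0,0,1,0,1,0,0,0,2,0,0,0,2,4,0,1,1,1,0,1]
Step 12: insert hp at [3, 10, 14, 23, 28] -> counters=[0,4,0,6,2,0,0,1,0,2,3,0,2,1,3,0,0,1,0,1,0,0,0,3,0,0,0,2,5,0,1,1,1,0,1]
Final counters=[0,4,0,6,2,0,0,1,0,2,3,0,2,1,3,0,0,1,0,1,0,0,0,3,0,0,0,2,5,0,1,1,1,0,1] -> 18 nonzero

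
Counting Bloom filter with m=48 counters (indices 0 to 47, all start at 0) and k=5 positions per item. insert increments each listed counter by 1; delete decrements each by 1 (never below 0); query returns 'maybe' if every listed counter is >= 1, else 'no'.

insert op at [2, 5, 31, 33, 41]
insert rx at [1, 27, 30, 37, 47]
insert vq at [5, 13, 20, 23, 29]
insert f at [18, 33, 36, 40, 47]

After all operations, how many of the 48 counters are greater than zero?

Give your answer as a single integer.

Step 1: insert op at [2, 5, 31, 33, 41] -> counters=[0,0,1,0,0,1,0,0,0,0,0,0,0,0,0,0,0,0,0,0,0,0,0,0,0,0,0,0,0,0,0,1,0,1,0,0,0,0,0,0,0,1,0,0,0,0,0,0]
Step 2: insert rx at [1, 27, 30, 37, 47] -> counters=[0,1,1,0,0,1,0,0,0,0,0,0,0,0,0,0,0,0,0,0,0,0,0,0,0,0,0,1,0,0,1,1,0,1,0,0,0,1,0,0,0,1,0,0,0,0,0,1]
Step 3: insert vq at [5, 13, 20, 23, 29] -> counters=[0,1,1,0,0,2,0,0,0,0,0,0,0,1,0,0,0,0,0,0,1,0,0,1,0,0,0,1,0,1,1,1,0,1,0,0,0,1,0,0,0,1,0,0,0,0,0,1]
Step 4: insert f at [18, 33, 36, 40, 47] -> counters=[0,1,1,0,0,2,0,0,0,0,0,0,0,1,0,0,0,0,1,0,1,0,0,1,0,0,0,1,0,1,1,1,0,2,0,0,1,1,0,0,1,1,0,0,0,0,0,2]
Final counters=[0,1,1,0,0,2,0,0,0,0,0,0,0,1,0,0,0,0,1,0,1,0,0,1,0,0,0,1,0,1,1,1,0,2,0,0,1,1,0,0,1,1,0,0,0,0,0,2] -> 17 nonzero

Answer: 17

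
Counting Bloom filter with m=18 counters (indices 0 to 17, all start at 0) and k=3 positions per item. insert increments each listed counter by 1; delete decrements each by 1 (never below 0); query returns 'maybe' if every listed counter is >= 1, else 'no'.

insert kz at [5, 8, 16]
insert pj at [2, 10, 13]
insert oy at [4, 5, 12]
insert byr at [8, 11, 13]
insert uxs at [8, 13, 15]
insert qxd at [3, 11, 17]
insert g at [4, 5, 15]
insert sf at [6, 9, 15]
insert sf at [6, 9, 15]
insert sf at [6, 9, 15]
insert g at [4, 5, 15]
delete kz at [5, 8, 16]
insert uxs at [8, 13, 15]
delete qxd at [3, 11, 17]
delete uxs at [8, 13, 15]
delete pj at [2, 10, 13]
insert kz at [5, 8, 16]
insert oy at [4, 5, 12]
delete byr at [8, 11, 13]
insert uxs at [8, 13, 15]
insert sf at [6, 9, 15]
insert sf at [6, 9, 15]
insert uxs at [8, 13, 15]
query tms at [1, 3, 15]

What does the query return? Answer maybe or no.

Step 1: insert kz at [5, 8, 16] -> counters=[0,0,0,0,0,1,0,0,1,0,0,0,0,0,0,0,1,0]
Step 2: insert pj at [2, 10, 13] -> counters=[0,0,1,0,0,1,0,0,1,0,1,0,0,1,0,0,1,0]
Step 3: insert oy at [4, 5, 12] -> counters=[0,0,1,0,1,2,0,0,1,0,1,0,1,1,0,0,1,0]
Step 4: insert byr at [8, 11, 13] -> counters=[0,0,1,0,1,2,0,0,2,0,1,1,1,2,0,0,1,0]
Step 5: insert uxs at [8, 13, 15] -> counters=[0,0,1,0,1,2,0,0,3,0,1,1,1,3,0,1,1,0]
Step 6: insert qxd at [3, 11, 17] -> counters=[0,0,1,1,1,2,0,0,3,0,1,2,1,3,0,1,1,1]
Step 7: insert g at [4, 5, 15] -> counters=[0,0,1,1,2,3,0,0,3,0,1,2,1,3,0,2,1,1]
Step 8: insert sf at [6, 9, 15] -> counters=[0,0,1,1,2,3,1,0,3,1,1,2,1,3,0,3,1,1]
Step 9: insert sf at [6, 9, 15] -> counters=[0,0,1,1,2,3,2,0,3,2,1,2,1,3,0,4,1,1]
Step 10: insert sf at [6, 9, 15] -> counters=[0,0,1,1,2,3,3,0,3,3,1,2,1,3,0,5,1,1]
Step 11: insert g at [4, 5, 15] -> counters=[0,0,1,1,3,4,3,0,3,3,1,2,1,3,0,6,1,1]
Step 12: delete kz at [5, 8, 16] -> counters=[0,0,1,1,3,3,3,0,2,3,1,2,1,3,0,6,0,1]
Step 13: insert uxs at [8, 13, 15] -> counters=[0,0,1,1,3,3,3,0,3,3,1,2,1,4,0,7,0,1]
Step 14: delete qxd at [3, 11, 17] -> counters=[0,0,1,0,3,3,3,0,3,3,1,1,1,4,0,7,0,0]
Step 15: delete uxs at [8, 13, 15] -> counters=[0,0,1,0,3,3,3,0,2,3,1,1,1,3,0,6,0,0]
Step 16: delete pj at [2, 10, 13] -> counters=[0,0,0,0,3,3,3,0,2,3,0,1,1,2,0,6,0,0]
Step 17: insert kz at [5, 8, 16] -> counters=[0,0,0,0,3,4,3,0,3,3,0,1,1,2,0,6,1,0]
Step 18: insert oy at [4, 5, 12] -> counters=[0,0,0,0,4,5,3,0,3,3,0,1,2,2,0,6,1,0]
Step 19: delete byr at [8, 11, 13] -> counters=[0,0,0,0,4,5,3,0,2,3,0,0,2,1,0,6,1,0]
Step 20: insert uxs at [8, 13, 15] -> counters=[0,0,0,0,4,5,3,0,3,3,0,0,2,2,0,7,1,0]
Step 21: insert sf at [6, 9, 15] -> counters=[0,0,0,0,4,5,4,0,3,4,0,0,2,2,0,8,1,0]
Step 22: insert sf at [6, 9, 15] -> counters=[0,0,0,0,4,5,5,0,3,5,0,0,2,2,0,9,1,0]
Step 23: insert uxs at [8, 13, 15] -> counters=[0,0,0,0,4,5,5,0,4,5,0,0,2,3,0,10,1,0]
Query tms: check counters[1]=0 counters[3]=0 counters[15]=10 -> no

Answer: no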